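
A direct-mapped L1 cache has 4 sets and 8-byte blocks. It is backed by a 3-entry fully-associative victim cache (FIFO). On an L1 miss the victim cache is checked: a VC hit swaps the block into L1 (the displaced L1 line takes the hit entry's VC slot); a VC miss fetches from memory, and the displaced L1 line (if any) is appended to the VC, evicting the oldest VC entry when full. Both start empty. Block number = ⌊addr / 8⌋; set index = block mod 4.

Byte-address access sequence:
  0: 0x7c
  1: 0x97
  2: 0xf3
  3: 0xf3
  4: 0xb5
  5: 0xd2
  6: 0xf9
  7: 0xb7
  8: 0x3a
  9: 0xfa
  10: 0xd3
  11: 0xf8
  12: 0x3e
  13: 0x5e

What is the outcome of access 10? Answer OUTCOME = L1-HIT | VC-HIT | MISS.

OUTCOME = VC-HIT

0: 0x7c (blk 15, set 3) → MISS  vc=[]
1: 0x97 (blk 18, set 2) → MISS  vc=[]
2: 0xf3 (blk 30, set 2) → MISS  vc=[18]
3: 0xf3 (blk 30, set 2) → L1-HIT  vc=[18]
4: 0xb5 (blk 22, set 2) → MISS  vc=[18, 30]
5: 0xd2 (blk 26, set 2) → MISS  vc=[18, 30, 22]
6: 0xf9 (blk 31, set 3) → MISS  vc=[30, 22, 15]
7: 0xb7 (blk 22, set 2) → VC-HIT  vc=[30, 26, 15]
8: 0x3a (blk 7, set 3) → MISS  vc=[26, 15, 31]
9: 0xfa (blk 31, set 3) → VC-HIT  vc=[26, 15, 7]
10: 0xd3 (blk 26, set 2) → VC-HIT  vc=[22, 15, 7]
11: 0xf8 (blk 31, set 3) → L1-HIT  vc=[22, 15, 7]
12: 0x3e (blk 7, set 3) → VC-HIT  vc=[22, 15, 31]
13: 0x5e (blk 11, set 3) → MISS  vc=[15, 31, 7]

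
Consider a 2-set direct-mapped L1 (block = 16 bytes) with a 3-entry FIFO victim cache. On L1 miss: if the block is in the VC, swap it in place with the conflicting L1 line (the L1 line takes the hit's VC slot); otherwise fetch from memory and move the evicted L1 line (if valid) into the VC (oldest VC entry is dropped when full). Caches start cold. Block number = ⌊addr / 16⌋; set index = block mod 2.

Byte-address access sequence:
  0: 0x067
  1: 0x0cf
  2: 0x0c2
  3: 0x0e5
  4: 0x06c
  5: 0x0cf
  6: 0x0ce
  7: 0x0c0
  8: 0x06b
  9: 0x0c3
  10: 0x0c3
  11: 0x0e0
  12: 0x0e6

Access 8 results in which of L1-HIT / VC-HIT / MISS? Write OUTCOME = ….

OUTCOME = VC-HIT

  [0] addr=0x67 blk=6 s=0: MISS | VC []
  [1] addr=0xcf blk=12 s=0: MISS | VC [6]
  [2] addr=0xc2 blk=12 s=0: L1-HIT | VC [6]
  [3] addr=0xe5 blk=14 s=0: MISS | VC [6, 12]
  [4] addr=0x6c blk=6 s=0: VC-HIT | VC [14, 12]
  [5] addr=0xcf blk=12 s=0: VC-HIT | VC [14, 6]
  [6] addr=0xce blk=12 s=0: L1-HIT | VC [14, 6]
  [7] addr=0xc0 blk=12 s=0: L1-HIT | VC [14, 6]
  [8] addr=0x6b blk=6 s=0: VC-HIT | VC [14, 12]
  [9] addr=0xc3 blk=12 s=0: VC-HIT | VC [14, 6]
  [10] addr=0xc3 blk=12 s=0: L1-HIT | VC [14, 6]
  [11] addr=0xe0 blk=14 s=0: VC-HIT | VC [12, 6]
  [12] addr=0xe6 blk=14 s=0: L1-HIT | VC [12, 6]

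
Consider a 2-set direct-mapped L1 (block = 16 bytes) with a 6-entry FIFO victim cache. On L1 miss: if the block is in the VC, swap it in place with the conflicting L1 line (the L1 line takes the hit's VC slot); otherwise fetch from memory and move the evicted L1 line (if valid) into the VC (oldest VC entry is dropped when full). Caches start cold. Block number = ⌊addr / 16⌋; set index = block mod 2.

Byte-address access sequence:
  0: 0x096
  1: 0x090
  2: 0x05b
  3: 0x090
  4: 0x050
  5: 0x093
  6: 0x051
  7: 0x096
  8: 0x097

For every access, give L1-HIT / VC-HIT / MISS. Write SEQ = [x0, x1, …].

0: 0x96 (blk 9, set 1) → MISS  vc=[]
1: 0x90 (blk 9, set 1) → L1-HIT  vc=[]
2: 0x5b (blk 5, set 1) → MISS  vc=[9]
3: 0x90 (blk 9, set 1) → VC-HIT  vc=[5]
4: 0x50 (blk 5, set 1) → VC-HIT  vc=[9]
5: 0x93 (blk 9, set 1) → VC-HIT  vc=[5]
6: 0x51 (blk 5, set 1) → VC-HIT  vc=[9]
7: 0x96 (blk 9, set 1) → VC-HIT  vc=[5]
8: 0x97 (blk 9, set 1) → L1-HIT  vc=[5]

SEQ = [MISS, L1-HIT, MISS, VC-HIT, VC-HIT, VC-HIT, VC-HIT, VC-HIT, L1-HIT]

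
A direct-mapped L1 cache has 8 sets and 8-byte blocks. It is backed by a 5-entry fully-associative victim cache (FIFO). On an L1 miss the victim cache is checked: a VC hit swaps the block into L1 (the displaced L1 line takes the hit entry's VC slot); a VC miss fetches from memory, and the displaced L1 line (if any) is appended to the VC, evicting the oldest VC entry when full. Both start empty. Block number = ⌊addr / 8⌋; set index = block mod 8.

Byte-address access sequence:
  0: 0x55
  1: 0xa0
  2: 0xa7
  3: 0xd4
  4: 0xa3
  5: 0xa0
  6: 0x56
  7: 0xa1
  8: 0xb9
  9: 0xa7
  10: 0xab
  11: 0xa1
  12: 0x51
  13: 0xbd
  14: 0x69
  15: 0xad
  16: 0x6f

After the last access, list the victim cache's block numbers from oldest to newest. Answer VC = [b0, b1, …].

VC = [26, 21]

  [0] addr=0x55 blk=10 s=2: MISS | VC []
  [1] addr=0xa0 blk=20 s=4: MISS | VC []
  [2] addr=0xa7 blk=20 s=4: L1-HIT | VC []
  [3] addr=0xd4 blk=26 s=2: MISS | VC [10]
  [4] addr=0xa3 blk=20 s=4: L1-HIT | VC [10]
  [5] addr=0xa0 blk=20 s=4: L1-HIT | VC [10]
  [6] addr=0x56 blk=10 s=2: VC-HIT | VC [26]
  [7] addr=0xa1 blk=20 s=4: L1-HIT | VC [26]
  [8] addr=0xb9 blk=23 s=7: MISS | VC [26]
  [9] addr=0xa7 blk=20 s=4: L1-HIT | VC [26]
  [10] addr=0xab blk=21 s=5: MISS | VC [26]
  [11] addr=0xa1 blk=20 s=4: L1-HIT | VC [26]
  [12] addr=0x51 blk=10 s=2: L1-HIT | VC [26]
  [13] addr=0xbd blk=23 s=7: L1-HIT | VC [26]
  [14] addr=0x69 blk=13 s=5: MISS | VC [26, 21]
  [15] addr=0xad blk=21 s=5: VC-HIT | VC [26, 13]
  [16] addr=0x6f blk=13 s=5: VC-HIT | VC [26, 21]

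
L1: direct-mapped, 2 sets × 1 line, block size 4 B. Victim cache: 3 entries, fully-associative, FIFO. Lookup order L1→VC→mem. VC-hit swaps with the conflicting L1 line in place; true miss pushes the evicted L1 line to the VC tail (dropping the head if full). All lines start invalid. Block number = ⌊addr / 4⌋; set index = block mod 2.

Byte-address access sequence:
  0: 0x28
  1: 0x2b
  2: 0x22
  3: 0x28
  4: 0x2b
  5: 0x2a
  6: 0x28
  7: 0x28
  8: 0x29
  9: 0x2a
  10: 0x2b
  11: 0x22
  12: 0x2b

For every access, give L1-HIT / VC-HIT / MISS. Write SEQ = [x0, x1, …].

SEQ = [MISS, L1-HIT, MISS, VC-HIT, L1-HIT, L1-HIT, L1-HIT, L1-HIT, L1-HIT, L1-HIT, L1-HIT, VC-HIT, VC-HIT]

0: 0x28 (blk 10, set 0) → MISS  vc=[]
1: 0x2b (blk 10, set 0) → L1-HIT  vc=[]
2: 0x22 (blk 8, set 0) → MISS  vc=[10]
3: 0x28 (blk 10, set 0) → VC-HIT  vc=[8]
4: 0x2b (blk 10, set 0) → L1-HIT  vc=[8]
5: 0x2a (blk 10, set 0) → L1-HIT  vc=[8]
6: 0x28 (blk 10, set 0) → L1-HIT  vc=[8]
7: 0x28 (blk 10, set 0) → L1-HIT  vc=[8]
8: 0x29 (blk 10, set 0) → L1-HIT  vc=[8]
9: 0x2a (blk 10, set 0) → L1-HIT  vc=[8]
10: 0x2b (blk 10, set 0) → L1-HIT  vc=[8]
11: 0x22 (blk 8, set 0) → VC-HIT  vc=[10]
12: 0x2b (blk 10, set 0) → VC-HIT  vc=[8]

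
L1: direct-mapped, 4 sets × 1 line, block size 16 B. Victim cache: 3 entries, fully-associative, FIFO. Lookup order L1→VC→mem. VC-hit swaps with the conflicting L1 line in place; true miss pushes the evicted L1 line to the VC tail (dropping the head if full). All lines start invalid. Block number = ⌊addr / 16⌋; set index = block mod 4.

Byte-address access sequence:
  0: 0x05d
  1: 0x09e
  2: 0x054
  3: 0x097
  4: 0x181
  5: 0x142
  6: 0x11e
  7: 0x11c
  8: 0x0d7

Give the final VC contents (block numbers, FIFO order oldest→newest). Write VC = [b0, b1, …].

#0 0x5d→b5/s1 MISS; vc=[]
#1 0x9e→b9/s1 MISS; vc=[5]
#2 0x54→b5/s1 VC-HIT; vc=[9]
#3 0x97→b9/s1 VC-HIT; vc=[5]
#4 0x181→b24/s0 MISS; vc=[5]
#5 0x142→b20/s0 MISS; vc=[5,24]
#6 0x11e→b17/s1 MISS; vc=[5,24,9]
#7 0x11c→b17/s1 L1-HIT; vc=[5,24,9]
#8 0xd7→b13/s1 MISS; vc=[24,9,17]

VC = [24, 9, 17]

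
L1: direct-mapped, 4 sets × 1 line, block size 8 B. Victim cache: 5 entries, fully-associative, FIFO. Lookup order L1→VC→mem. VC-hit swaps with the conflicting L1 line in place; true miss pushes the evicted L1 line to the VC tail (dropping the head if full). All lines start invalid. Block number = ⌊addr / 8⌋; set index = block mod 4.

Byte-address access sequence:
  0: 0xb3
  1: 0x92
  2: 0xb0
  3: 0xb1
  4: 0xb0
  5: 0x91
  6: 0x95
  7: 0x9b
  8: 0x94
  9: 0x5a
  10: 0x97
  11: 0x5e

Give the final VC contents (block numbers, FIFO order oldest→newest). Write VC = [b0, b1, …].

  [0] addr=0xb3 blk=22 s=2: MISS | VC []
  [1] addr=0x92 blk=18 s=2: MISS | VC [22]
  [2] addr=0xb0 blk=22 s=2: VC-HIT | VC [18]
  [3] addr=0xb1 blk=22 s=2: L1-HIT | VC [18]
  [4] addr=0xb0 blk=22 s=2: L1-HIT | VC [18]
  [5] addr=0x91 blk=18 s=2: VC-HIT | VC [22]
  [6] addr=0x95 blk=18 s=2: L1-HIT | VC [22]
  [7] addr=0x9b blk=19 s=3: MISS | VC [22]
  [8] addr=0x94 blk=18 s=2: L1-HIT | VC [22]
  [9] addr=0x5a blk=11 s=3: MISS | VC [22, 19]
  [10] addr=0x97 blk=18 s=2: L1-HIT | VC [22, 19]
  [11] addr=0x5e blk=11 s=3: L1-HIT | VC [22, 19]

VC = [22, 19]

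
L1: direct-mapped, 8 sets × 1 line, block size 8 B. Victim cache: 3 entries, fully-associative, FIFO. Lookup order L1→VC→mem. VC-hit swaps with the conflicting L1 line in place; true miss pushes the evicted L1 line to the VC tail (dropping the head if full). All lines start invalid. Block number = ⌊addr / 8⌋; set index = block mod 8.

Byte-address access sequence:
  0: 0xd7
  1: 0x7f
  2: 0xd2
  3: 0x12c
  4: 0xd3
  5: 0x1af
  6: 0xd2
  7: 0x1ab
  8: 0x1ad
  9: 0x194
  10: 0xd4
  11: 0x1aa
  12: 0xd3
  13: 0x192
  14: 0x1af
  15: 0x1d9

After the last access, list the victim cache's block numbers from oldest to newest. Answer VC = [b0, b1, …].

  [0] addr=0xd7 blk=26 s=2: MISS | VC []
  [1] addr=0x7f blk=15 s=7: MISS | VC []
  [2] addr=0xd2 blk=26 s=2: L1-HIT | VC []
  [3] addr=0x12c blk=37 s=5: MISS | VC []
  [4] addr=0xd3 blk=26 s=2: L1-HIT | VC []
  [5] addr=0x1af blk=53 s=5: MISS | VC [37]
  [6] addr=0xd2 blk=26 s=2: L1-HIT | VC [37]
  [7] addr=0x1ab blk=53 s=5: L1-HIT | VC [37]
  [8] addr=0x1ad blk=53 s=5: L1-HIT | VC [37]
  [9] addr=0x194 blk=50 s=2: MISS | VC [37, 26]
  [10] addr=0xd4 blk=26 s=2: VC-HIT | VC [37, 50]
  [11] addr=0x1aa blk=53 s=5: L1-HIT | VC [37, 50]
  [12] addr=0xd3 blk=26 s=2: L1-HIT | VC [37, 50]
  [13] addr=0x192 blk=50 s=2: VC-HIT | VC [37, 26]
  [14] addr=0x1af blk=53 s=5: L1-HIT | VC [37, 26]
  [15] addr=0x1d9 blk=59 s=3: MISS | VC [37, 26]

VC = [37, 26]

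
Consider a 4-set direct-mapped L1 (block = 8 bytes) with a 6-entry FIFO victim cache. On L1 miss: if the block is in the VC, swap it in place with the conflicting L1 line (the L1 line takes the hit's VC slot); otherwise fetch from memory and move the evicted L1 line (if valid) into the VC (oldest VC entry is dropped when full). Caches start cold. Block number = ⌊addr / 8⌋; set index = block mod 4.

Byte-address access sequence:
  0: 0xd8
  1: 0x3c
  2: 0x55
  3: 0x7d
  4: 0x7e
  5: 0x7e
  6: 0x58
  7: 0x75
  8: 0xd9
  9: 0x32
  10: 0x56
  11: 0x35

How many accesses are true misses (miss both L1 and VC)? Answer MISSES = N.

#0 0xd8→b27/s3 MISS; vc=[]
#1 0x3c→b7/s3 MISS; vc=[27]
#2 0x55→b10/s2 MISS; vc=[27]
#3 0x7d→b15/s3 MISS; vc=[27,7]
#4 0x7e→b15/s3 L1-HIT; vc=[27,7]
#5 0x7e→b15/s3 L1-HIT; vc=[27,7]
#6 0x58→b11/s3 MISS; vc=[27,7,15]
#7 0x75→b14/s2 MISS; vc=[27,7,15,10]
#8 0xd9→b27/s3 VC-HIT; vc=[11,7,15,10]
#9 0x32→b6/s2 MISS; vc=[11,7,15,10,14]
#10 0x56→b10/s2 VC-HIT; vc=[11,7,15,6,14]
#11 0x35→b6/s2 VC-HIT; vc=[11,7,15,10,14]

MISSES = 7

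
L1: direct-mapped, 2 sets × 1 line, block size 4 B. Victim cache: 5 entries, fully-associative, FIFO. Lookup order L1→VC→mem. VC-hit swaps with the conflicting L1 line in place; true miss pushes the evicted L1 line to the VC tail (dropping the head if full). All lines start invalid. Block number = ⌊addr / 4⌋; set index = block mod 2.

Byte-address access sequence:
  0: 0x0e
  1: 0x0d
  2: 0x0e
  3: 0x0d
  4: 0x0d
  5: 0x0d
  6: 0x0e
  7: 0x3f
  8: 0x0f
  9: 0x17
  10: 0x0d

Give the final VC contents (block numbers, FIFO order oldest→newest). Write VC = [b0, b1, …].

0: 0xe (blk 3, set 1) → MISS  vc=[]
1: 0xd (blk 3, set 1) → L1-HIT  vc=[]
2: 0xe (blk 3, set 1) → L1-HIT  vc=[]
3: 0xd (blk 3, set 1) → L1-HIT  vc=[]
4: 0xd (blk 3, set 1) → L1-HIT  vc=[]
5: 0xd (blk 3, set 1) → L1-HIT  vc=[]
6: 0xe (blk 3, set 1) → L1-HIT  vc=[]
7: 0x3f (blk 15, set 1) → MISS  vc=[3]
8: 0xf (blk 3, set 1) → VC-HIT  vc=[15]
9: 0x17 (blk 5, set 1) → MISS  vc=[15, 3]
10: 0xd (blk 3, set 1) → VC-HIT  vc=[15, 5]

VC = [15, 5]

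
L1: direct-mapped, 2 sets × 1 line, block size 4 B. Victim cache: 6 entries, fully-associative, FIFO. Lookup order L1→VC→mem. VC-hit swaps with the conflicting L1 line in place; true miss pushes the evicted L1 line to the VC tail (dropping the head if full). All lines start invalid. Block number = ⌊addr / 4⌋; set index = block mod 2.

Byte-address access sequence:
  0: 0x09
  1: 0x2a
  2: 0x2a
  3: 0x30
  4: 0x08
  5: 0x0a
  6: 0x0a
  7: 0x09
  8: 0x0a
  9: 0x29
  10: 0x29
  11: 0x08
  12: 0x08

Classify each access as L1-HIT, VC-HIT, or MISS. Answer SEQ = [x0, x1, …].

SEQ = [MISS, MISS, L1-HIT, MISS, VC-HIT, L1-HIT, L1-HIT, L1-HIT, L1-HIT, VC-HIT, L1-HIT, VC-HIT, L1-HIT]

0: 0x9 (blk 2, set 0) → MISS  vc=[]
1: 0x2a (blk 10, set 0) → MISS  vc=[2]
2: 0x2a (blk 10, set 0) → L1-HIT  vc=[2]
3: 0x30 (blk 12, set 0) → MISS  vc=[2, 10]
4: 0x8 (blk 2, set 0) → VC-HIT  vc=[12, 10]
5: 0xa (blk 2, set 0) → L1-HIT  vc=[12, 10]
6: 0xa (blk 2, set 0) → L1-HIT  vc=[12, 10]
7: 0x9 (blk 2, set 0) → L1-HIT  vc=[12, 10]
8: 0xa (blk 2, set 0) → L1-HIT  vc=[12, 10]
9: 0x29 (blk 10, set 0) → VC-HIT  vc=[12, 2]
10: 0x29 (blk 10, set 0) → L1-HIT  vc=[12, 2]
11: 0x8 (blk 2, set 0) → VC-HIT  vc=[12, 10]
12: 0x8 (blk 2, set 0) → L1-HIT  vc=[12, 10]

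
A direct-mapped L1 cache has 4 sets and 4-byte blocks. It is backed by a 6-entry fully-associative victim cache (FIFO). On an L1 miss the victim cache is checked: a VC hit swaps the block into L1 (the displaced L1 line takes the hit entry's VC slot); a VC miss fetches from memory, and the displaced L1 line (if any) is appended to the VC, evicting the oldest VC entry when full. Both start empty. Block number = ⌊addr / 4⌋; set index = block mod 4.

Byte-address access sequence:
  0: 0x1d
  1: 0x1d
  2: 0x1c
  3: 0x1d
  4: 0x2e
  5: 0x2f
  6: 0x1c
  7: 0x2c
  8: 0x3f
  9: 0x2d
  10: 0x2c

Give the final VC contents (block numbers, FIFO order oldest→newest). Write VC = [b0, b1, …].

VC = [7, 15]

0: 0x1d (blk 7, set 3) → MISS  vc=[]
1: 0x1d (blk 7, set 3) → L1-HIT  vc=[]
2: 0x1c (blk 7, set 3) → L1-HIT  vc=[]
3: 0x1d (blk 7, set 3) → L1-HIT  vc=[]
4: 0x2e (blk 11, set 3) → MISS  vc=[7]
5: 0x2f (blk 11, set 3) → L1-HIT  vc=[7]
6: 0x1c (blk 7, set 3) → VC-HIT  vc=[11]
7: 0x2c (blk 11, set 3) → VC-HIT  vc=[7]
8: 0x3f (blk 15, set 3) → MISS  vc=[7, 11]
9: 0x2d (blk 11, set 3) → VC-HIT  vc=[7, 15]
10: 0x2c (blk 11, set 3) → L1-HIT  vc=[7, 15]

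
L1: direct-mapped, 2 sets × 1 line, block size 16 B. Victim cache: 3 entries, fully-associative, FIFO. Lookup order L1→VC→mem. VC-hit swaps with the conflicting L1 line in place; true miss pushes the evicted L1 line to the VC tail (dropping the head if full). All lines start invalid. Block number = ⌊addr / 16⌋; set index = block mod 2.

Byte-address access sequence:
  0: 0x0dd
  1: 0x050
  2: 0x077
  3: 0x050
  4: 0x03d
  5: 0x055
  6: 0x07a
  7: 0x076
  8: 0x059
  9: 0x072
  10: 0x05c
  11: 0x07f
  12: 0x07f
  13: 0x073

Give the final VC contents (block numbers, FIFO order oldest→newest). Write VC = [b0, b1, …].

  [0] addr=0xdd blk=13 s=1: MISS | VC []
  [1] addr=0x50 blk=5 s=1: MISS | VC [13]
  [2] addr=0x77 blk=7 s=1: MISS | VC [13, 5]
  [3] addr=0x50 blk=5 s=1: VC-HIT | VC [13, 7]
  [4] addr=0x3d blk=3 s=1: MISS | VC [13, 7, 5]
  [5] addr=0x55 blk=5 s=1: VC-HIT | VC [13, 7, 3]
  [6] addr=0x7a blk=7 s=1: VC-HIT | VC [13, 5, 3]
  [7] addr=0x76 blk=7 s=1: L1-HIT | VC [13, 5, 3]
  [8] addr=0x59 blk=5 s=1: VC-HIT | VC [13, 7, 3]
  [9] addr=0x72 blk=7 s=1: VC-HIT | VC [13, 5, 3]
  [10] addr=0x5c blk=5 s=1: VC-HIT | VC [13, 7, 3]
  [11] addr=0x7f blk=7 s=1: VC-HIT | VC [13, 5, 3]
  [12] addr=0x7f blk=7 s=1: L1-HIT | VC [13, 5, 3]
  [13] addr=0x73 blk=7 s=1: L1-HIT | VC [13, 5, 3]

VC = [13, 5, 3]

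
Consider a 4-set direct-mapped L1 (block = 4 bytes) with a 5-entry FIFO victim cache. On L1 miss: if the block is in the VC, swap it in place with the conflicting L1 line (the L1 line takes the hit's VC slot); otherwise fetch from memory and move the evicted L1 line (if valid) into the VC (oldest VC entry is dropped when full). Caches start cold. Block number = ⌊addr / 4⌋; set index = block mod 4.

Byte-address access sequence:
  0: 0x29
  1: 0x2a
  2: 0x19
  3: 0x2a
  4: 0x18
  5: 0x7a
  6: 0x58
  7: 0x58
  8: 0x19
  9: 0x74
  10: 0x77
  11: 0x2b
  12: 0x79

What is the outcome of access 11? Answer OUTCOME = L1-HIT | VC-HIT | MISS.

OUTCOME = VC-HIT

0: 0x29 (blk 10, set 2) → MISS  vc=[]
1: 0x2a (blk 10, set 2) → L1-HIT  vc=[]
2: 0x19 (blk 6, set 2) → MISS  vc=[10]
3: 0x2a (blk 10, set 2) → VC-HIT  vc=[6]
4: 0x18 (blk 6, set 2) → VC-HIT  vc=[10]
5: 0x7a (blk 30, set 2) → MISS  vc=[10, 6]
6: 0x58 (blk 22, set 2) → MISS  vc=[10, 6, 30]
7: 0x58 (blk 22, set 2) → L1-HIT  vc=[10, 6, 30]
8: 0x19 (blk 6, set 2) → VC-HIT  vc=[10, 22, 30]
9: 0x74 (blk 29, set 1) → MISS  vc=[10, 22, 30]
10: 0x77 (blk 29, set 1) → L1-HIT  vc=[10, 22, 30]
11: 0x2b (blk 10, set 2) → VC-HIT  vc=[6, 22, 30]
12: 0x79 (blk 30, set 2) → VC-HIT  vc=[6, 22, 10]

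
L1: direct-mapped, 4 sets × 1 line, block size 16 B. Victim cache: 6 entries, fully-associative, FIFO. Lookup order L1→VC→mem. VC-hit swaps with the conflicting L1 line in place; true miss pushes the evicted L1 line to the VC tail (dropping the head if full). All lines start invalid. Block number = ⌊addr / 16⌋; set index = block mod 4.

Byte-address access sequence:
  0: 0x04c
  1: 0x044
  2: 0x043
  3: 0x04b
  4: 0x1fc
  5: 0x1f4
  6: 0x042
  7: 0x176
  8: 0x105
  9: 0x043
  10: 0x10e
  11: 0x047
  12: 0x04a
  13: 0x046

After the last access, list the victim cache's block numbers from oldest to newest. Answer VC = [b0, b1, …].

VC = [31, 16]

0: 0x4c (blk 4, set 0) → MISS  vc=[]
1: 0x44 (blk 4, set 0) → L1-HIT  vc=[]
2: 0x43 (blk 4, set 0) → L1-HIT  vc=[]
3: 0x4b (blk 4, set 0) → L1-HIT  vc=[]
4: 0x1fc (blk 31, set 3) → MISS  vc=[]
5: 0x1f4 (blk 31, set 3) → L1-HIT  vc=[]
6: 0x42 (blk 4, set 0) → L1-HIT  vc=[]
7: 0x176 (blk 23, set 3) → MISS  vc=[31]
8: 0x105 (blk 16, set 0) → MISS  vc=[31, 4]
9: 0x43 (blk 4, set 0) → VC-HIT  vc=[31, 16]
10: 0x10e (blk 16, set 0) → VC-HIT  vc=[31, 4]
11: 0x47 (blk 4, set 0) → VC-HIT  vc=[31, 16]
12: 0x4a (blk 4, set 0) → L1-HIT  vc=[31, 16]
13: 0x46 (blk 4, set 0) → L1-HIT  vc=[31, 16]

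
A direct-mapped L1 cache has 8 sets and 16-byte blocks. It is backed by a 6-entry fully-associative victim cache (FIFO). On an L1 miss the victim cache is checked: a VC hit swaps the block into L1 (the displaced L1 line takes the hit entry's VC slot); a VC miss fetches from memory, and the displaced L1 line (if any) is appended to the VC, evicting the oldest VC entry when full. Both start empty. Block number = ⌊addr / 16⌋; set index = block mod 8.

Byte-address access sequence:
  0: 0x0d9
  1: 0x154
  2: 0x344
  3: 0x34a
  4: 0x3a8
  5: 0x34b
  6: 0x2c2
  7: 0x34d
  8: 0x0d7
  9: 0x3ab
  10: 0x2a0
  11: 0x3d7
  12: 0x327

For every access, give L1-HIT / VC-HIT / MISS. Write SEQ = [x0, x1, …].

SEQ = [MISS, MISS, MISS, L1-HIT, MISS, L1-HIT, MISS, VC-HIT, VC-HIT, L1-HIT, MISS, MISS, MISS]

  [0] addr=0xd9 blk=13 s=5: MISS | VC []
  [1] addr=0x154 blk=21 s=5: MISS | VC [13]
  [2] addr=0x344 blk=52 s=4: MISS | VC [13]
  [3] addr=0x34a blk=52 s=4: L1-HIT | VC [13]
  [4] addr=0x3a8 blk=58 s=2: MISS | VC [13]
  [5] addr=0x34b blk=52 s=4: L1-HIT | VC [13]
  [6] addr=0x2c2 blk=44 s=4: MISS | VC [13, 52]
  [7] addr=0x34d blk=52 s=4: VC-HIT | VC [13, 44]
  [8] addr=0xd7 blk=13 s=5: VC-HIT | VC [21, 44]
  [9] addr=0x3ab blk=58 s=2: L1-HIT | VC [21, 44]
  [10] addr=0x2a0 blk=42 s=2: MISS | VC [21, 44, 58]
  [11] addr=0x3d7 blk=61 s=5: MISS | VC [21, 44, 58, 13]
  [12] addr=0x327 blk=50 s=2: MISS | VC [21, 44, 58, 13, 42]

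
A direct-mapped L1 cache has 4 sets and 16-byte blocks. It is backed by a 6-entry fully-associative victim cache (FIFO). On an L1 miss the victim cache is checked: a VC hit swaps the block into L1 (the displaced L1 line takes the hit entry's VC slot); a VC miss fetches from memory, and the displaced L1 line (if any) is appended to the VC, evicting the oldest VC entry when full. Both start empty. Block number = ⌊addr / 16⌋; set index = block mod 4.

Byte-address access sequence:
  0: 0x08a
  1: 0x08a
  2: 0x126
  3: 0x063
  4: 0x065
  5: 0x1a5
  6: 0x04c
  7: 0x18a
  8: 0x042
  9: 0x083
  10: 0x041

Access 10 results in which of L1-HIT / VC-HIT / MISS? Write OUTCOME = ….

  [0] addr=0x8a blk=8 s=0: MISS | VC []
  [1] addr=0x8a blk=8 s=0: L1-HIT | VC []
  [2] addr=0x126 blk=18 s=2: MISS | VC []
  [3] addr=0x63 blk=6 s=2: MISS | VC [18]
  [4] addr=0x65 blk=6 s=2: L1-HIT | VC [18]
  [5] addr=0x1a5 blk=26 s=2: MISS | VC [18, 6]
  [6] addr=0x4c blk=4 s=0: MISS | VC [18, 6, 8]
  [7] addr=0x18a blk=24 s=0: MISS | VC [18, 6, 8, 4]
  [8] addr=0x42 blk=4 s=0: VC-HIT | VC [18, 6, 8, 24]
  [9] addr=0x83 blk=8 s=0: VC-HIT | VC [18, 6, 4, 24]
  [10] addr=0x41 blk=4 s=0: VC-HIT | VC [18, 6, 8, 24]

OUTCOME = VC-HIT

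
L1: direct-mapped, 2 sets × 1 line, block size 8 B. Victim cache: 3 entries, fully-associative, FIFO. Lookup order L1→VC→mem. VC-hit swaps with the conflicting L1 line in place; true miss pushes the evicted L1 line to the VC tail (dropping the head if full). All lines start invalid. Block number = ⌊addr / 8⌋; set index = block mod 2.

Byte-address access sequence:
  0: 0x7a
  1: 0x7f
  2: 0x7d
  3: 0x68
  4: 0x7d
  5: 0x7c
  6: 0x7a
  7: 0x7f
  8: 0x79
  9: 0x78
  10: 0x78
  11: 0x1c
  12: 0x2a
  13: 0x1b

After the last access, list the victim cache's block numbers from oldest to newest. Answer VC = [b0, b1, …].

VC = [13, 15, 5]

#0 0x7a→b15/s1 MISS; vc=[]
#1 0x7f→b15/s1 L1-HIT; vc=[]
#2 0x7d→b15/s1 L1-HIT; vc=[]
#3 0x68→b13/s1 MISS; vc=[15]
#4 0x7d→b15/s1 VC-HIT; vc=[13]
#5 0x7c→b15/s1 L1-HIT; vc=[13]
#6 0x7a→b15/s1 L1-HIT; vc=[13]
#7 0x7f→b15/s1 L1-HIT; vc=[13]
#8 0x79→b15/s1 L1-HIT; vc=[13]
#9 0x78→b15/s1 L1-HIT; vc=[13]
#10 0x78→b15/s1 L1-HIT; vc=[13]
#11 0x1c→b3/s1 MISS; vc=[13,15]
#12 0x2a→b5/s1 MISS; vc=[13,15,3]
#13 0x1b→b3/s1 VC-HIT; vc=[13,15,5]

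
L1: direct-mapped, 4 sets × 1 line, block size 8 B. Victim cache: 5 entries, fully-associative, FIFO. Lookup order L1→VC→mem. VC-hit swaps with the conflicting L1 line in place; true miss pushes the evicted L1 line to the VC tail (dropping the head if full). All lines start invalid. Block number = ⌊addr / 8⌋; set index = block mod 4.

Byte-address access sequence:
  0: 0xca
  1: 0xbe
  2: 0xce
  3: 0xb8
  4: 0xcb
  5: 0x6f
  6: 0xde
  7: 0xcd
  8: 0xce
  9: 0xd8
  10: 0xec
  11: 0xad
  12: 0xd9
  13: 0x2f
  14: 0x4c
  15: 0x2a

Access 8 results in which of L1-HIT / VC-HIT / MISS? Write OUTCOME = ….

#0 0xca→b25/s1 MISS; vc=[]
#1 0xbe→b23/s3 MISS; vc=[]
#2 0xce→b25/s1 L1-HIT; vc=[]
#3 0xb8→b23/s3 L1-HIT; vc=[]
#4 0xcb→b25/s1 L1-HIT; vc=[]
#5 0x6f→b13/s1 MISS; vc=[25]
#6 0xde→b27/s3 MISS; vc=[25,23]
#7 0xcd→b25/s1 VC-HIT; vc=[13,23]
#8 0xce→b25/s1 L1-HIT; vc=[13,23]
#9 0xd8→b27/s3 L1-HIT; vc=[13,23]
#10 0xec→b29/s1 MISS; vc=[13,23,25]
#11 0xad→b21/s1 MISS; vc=[13,23,25,29]
#12 0xd9→b27/s3 L1-HIT; vc=[13,23,25,29]
#13 0x2f→b5/s1 MISS; vc=[13,23,25,29,21]
#14 0x4c→b9/s1 MISS; vc=[23,25,29,21,5]
#15 0x2a→b5/s1 VC-HIT; vc=[23,25,29,21,9]

OUTCOME = L1-HIT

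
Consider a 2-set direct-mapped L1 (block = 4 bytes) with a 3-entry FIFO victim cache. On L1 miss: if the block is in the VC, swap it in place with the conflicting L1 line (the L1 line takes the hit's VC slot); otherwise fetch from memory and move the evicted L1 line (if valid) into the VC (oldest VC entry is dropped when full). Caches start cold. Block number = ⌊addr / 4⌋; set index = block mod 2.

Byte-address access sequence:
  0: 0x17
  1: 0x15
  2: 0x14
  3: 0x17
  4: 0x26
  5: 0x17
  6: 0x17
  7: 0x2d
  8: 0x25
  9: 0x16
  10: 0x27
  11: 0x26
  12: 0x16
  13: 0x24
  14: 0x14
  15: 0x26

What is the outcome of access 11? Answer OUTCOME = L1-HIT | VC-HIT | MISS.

#0 0x17→b5/s1 MISS; vc=[]
#1 0x15→b5/s1 L1-HIT; vc=[]
#2 0x14→b5/s1 L1-HIT; vc=[]
#3 0x17→b5/s1 L1-HIT; vc=[]
#4 0x26→b9/s1 MISS; vc=[5]
#5 0x17→b5/s1 VC-HIT; vc=[9]
#6 0x17→b5/s1 L1-HIT; vc=[9]
#7 0x2d→b11/s1 MISS; vc=[9,5]
#8 0x25→b9/s1 VC-HIT; vc=[11,5]
#9 0x16→b5/s1 VC-HIT; vc=[11,9]
#10 0x27→b9/s1 VC-HIT; vc=[11,5]
#11 0x26→b9/s1 L1-HIT; vc=[11,5]
#12 0x16→b5/s1 VC-HIT; vc=[11,9]
#13 0x24→b9/s1 VC-HIT; vc=[11,5]
#14 0x14→b5/s1 VC-HIT; vc=[11,9]
#15 0x26→b9/s1 VC-HIT; vc=[11,5]

OUTCOME = L1-HIT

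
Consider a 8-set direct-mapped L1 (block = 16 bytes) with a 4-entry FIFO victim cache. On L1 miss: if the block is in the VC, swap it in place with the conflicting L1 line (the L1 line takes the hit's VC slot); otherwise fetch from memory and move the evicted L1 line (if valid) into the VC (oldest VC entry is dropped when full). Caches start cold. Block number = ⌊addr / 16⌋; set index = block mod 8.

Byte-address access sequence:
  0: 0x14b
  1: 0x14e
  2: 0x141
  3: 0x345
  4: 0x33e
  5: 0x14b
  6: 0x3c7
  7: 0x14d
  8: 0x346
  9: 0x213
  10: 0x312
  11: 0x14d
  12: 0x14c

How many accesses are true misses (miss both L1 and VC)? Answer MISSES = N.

MISSES = 6

0: 0x14b (blk 20, set 4) → MISS  vc=[]
1: 0x14e (blk 20, set 4) → L1-HIT  vc=[]
2: 0x141 (blk 20, set 4) → L1-HIT  vc=[]
3: 0x345 (blk 52, set 4) → MISS  vc=[20]
4: 0x33e (blk 51, set 3) → MISS  vc=[20]
5: 0x14b (blk 20, set 4) → VC-HIT  vc=[52]
6: 0x3c7 (blk 60, set 4) → MISS  vc=[52, 20]
7: 0x14d (blk 20, set 4) → VC-HIT  vc=[52, 60]
8: 0x346 (blk 52, set 4) → VC-HIT  vc=[20, 60]
9: 0x213 (blk 33, set 1) → MISS  vc=[20, 60]
10: 0x312 (blk 49, set 1) → MISS  vc=[20, 60, 33]
11: 0x14d (blk 20, set 4) → VC-HIT  vc=[52, 60, 33]
12: 0x14c (blk 20, set 4) → L1-HIT  vc=[52, 60, 33]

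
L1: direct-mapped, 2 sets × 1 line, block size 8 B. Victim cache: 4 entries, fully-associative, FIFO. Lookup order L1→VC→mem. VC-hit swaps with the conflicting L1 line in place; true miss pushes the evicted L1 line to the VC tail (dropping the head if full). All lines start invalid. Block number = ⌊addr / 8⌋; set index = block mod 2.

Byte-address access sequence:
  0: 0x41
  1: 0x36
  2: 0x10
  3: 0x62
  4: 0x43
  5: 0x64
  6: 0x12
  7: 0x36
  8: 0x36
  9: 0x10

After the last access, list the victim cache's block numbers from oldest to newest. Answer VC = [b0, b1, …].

VC = [8, 6, 12]

0: 0x41 (blk 8, set 0) → MISS  vc=[]
1: 0x36 (blk 6, set 0) → MISS  vc=[8]
2: 0x10 (blk 2, set 0) → MISS  vc=[8, 6]
3: 0x62 (blk 12, set 0) → MISS  vc=[8, 6, 2]
4: 0x43 (blk 8, set 0) → VC-HIT  vc=[12, 6, 2]
5: 0x64 (blk 12, set 0) → VC-HIT  vc=[8, 6, 2]
6: 0x12 (blk 2, set 0) → VC-HIT  vc=[8, 6, 12]
7: 0x36 (blk 6, set 0) → VC-HIT  vc=[8, 2, 12]
8: 0x36 (blk 6, set 0) → L1-HIT  vc=[8, 2, 12]
9: 0x10 (blk 2, set 0) → VC-HIT  vc=[8, 6, 12]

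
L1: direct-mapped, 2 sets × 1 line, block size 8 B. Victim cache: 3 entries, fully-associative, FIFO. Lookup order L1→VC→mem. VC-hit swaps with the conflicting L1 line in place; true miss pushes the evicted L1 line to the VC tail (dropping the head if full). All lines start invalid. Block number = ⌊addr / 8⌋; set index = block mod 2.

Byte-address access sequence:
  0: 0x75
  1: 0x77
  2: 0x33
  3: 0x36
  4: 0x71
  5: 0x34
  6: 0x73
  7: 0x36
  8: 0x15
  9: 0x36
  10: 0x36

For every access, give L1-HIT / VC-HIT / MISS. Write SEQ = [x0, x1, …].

SEQ = [MISS, L1-HIT, MISS, L1-HIT, VC-HIT, VC-HIT, VC-HIT, VC-HIT, MISS, VC-HIT, L1-HIT]

0: 0x75 (blk 14, set 0) → MISS  vc=[]
1: 0x77 (blk 14, set 0) → L1-HIT  vc=[]
2: 0x33 (blk 6, set 0) → MISS  vc=[14]
3: 0x36 (blk 6, set 0) → L1-HIT  vc=[14]
4: 0x71 (blk 14, set 0) → VC-HIT  vc=[6]
5: 0x34 (blk 6, set 0) → VC-HIT  vc=[14]
6: 0x73 (blk 14, set 0) → VC-HIT  vc=[6]
7: 0x36 (blk 6, set 0) → VC-HIT  vc=[14]
8: 0x15 (blk 2, set 0) → MISS  vc=[14, 6]
9: 0x36 (blk 6, set 0) → VC-HIT  vc=[14, 2]
10: 0x36 (blk 6, set 0) → L1-HIT  vc=[14, 2]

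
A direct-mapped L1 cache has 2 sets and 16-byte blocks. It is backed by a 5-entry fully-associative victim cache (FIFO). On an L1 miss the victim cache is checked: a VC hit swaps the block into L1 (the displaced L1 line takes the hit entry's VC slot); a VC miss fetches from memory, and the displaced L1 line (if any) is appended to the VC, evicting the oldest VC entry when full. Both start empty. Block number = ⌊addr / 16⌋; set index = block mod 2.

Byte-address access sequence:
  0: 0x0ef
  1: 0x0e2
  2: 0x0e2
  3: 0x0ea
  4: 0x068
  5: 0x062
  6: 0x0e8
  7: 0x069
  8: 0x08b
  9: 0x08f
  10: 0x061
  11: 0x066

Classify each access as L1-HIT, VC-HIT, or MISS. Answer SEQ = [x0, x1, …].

#0 0xef→b14/s0 MISS; vc=[]
#1 0xe2→b14/s0 L1-HIT; vc=[]
#2 0xe2→b14/s0 L1-HIT; vc=[]
#3 0xea→b14/s0 L1-HIT; vc=[]
#4 0x68→b6/s0 MISS; vc=[14]
#5 0x62→b6/s0 L1-HIT; vc=[14]
#6 0xe8→b14/s0 VC-HIT; vc=[6]
#7 0x69→b6/s0 VC-HIT; vc=[14]
#8 0x8b→b8/s0 MISS; vc=[14,6]
#9 0x8f→b8/s0 L1-HIT; vc=[14,6]
#10 0x61→b6/s0 VC-HIT; vc=[14,8]
#11 0x66→b6/s0 L1-HIT; vc=[14,8]

SEQ = [MISS, L1-HIT, L1-HIT, L1-HIT, MISS, L1-HIT, VC-HIT, VC-HIT, MISS, L1-HIT, VC-HIT, L1-HIT]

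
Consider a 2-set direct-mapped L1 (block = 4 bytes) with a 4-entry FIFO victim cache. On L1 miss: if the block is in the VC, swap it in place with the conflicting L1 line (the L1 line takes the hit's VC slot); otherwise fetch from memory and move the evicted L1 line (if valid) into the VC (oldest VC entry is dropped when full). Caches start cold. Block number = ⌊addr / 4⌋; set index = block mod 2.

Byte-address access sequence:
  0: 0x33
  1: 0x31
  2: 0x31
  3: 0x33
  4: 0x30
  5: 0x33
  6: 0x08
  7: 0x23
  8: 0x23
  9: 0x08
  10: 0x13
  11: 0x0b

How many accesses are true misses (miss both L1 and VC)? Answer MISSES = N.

MISSES = 4

0: 0x33 (blk 12, set 0) → MISS  vc=[]
1: 0x31 (blk 12, set 0) → L1-HIT  vc=[]
2: 0x31 (blk 12, set 0) → L1-HIT  vc=[]
3: 0x33 (blk 12, set 0) → L1-HIT  vc=[]
4: 0x30 (blk 12, set 0) → L1-HIT  vc=[]
5: 0x33 (blk 12, set 0) → L1-HIT  vc=[]
6: 0x8 (blk 2, set 0) → MISS  vc=[12]
7: 0x23 (blk 8, set 0) → MISS  vc=[12, 2]
8: 0x23 (blk 8, set 0) → L1-HIT  vc=[12, 2]
9: 0x8 (blk 2, set 0) → VC-HIT  vc=[12, 8]
10: 0x13 (blk 4, set 0) → MISS  vc=[12, 8, 2]
11: 0xb (blk 2, set 0) → VC-HIT  vc=[12, 8, 4]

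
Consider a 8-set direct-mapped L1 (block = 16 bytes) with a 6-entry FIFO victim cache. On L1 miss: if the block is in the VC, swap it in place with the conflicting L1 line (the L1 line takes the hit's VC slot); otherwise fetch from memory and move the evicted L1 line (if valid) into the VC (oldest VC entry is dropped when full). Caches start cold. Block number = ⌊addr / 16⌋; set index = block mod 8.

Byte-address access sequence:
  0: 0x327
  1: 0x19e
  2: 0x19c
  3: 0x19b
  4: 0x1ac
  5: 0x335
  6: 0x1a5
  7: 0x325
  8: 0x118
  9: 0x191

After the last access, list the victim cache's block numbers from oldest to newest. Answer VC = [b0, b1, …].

VC = [26, 17]

0: 0x327 (blk 50, set 2) → MISS  vc=[]
1: 0x19e (blk 25, set 1) → MISS  vc=[]
2: 0x19c (blk 25, set 1) → L1-HIT  vc=[]
3: 0x19b (blk 25, set 1) → L1-HIT  vc=[]
4: 0x1ac (blk 26, set 2) → MISS  vc=[50]
5: 0x335 (blk 51, set 3) → MISS  vc=[50]
6: 0x1a5 (blk 26, set 2) → L1-HIT  vc=[50]
7: 0x325 (blk 50, set 2) → VC-HIT  vc=[26]
8: 0x118 (blk 17, set 1) → MISS  vc=[26, 25]
9: 0x191 (blk 25, set 1) → VC-HIT  vc=[26, 17]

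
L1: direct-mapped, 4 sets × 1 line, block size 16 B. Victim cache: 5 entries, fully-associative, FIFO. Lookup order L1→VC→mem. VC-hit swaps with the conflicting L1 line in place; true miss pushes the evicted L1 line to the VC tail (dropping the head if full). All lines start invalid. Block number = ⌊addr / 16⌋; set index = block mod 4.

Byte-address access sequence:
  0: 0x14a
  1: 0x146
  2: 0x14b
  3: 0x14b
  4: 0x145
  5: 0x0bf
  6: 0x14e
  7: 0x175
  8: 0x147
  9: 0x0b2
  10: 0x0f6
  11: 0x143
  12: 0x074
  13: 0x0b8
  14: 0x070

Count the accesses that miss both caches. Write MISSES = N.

  [0] addr=0x14a blk=20 s=0: MISS | VC []
  [1] addr=0x146 blk=20 s=0: L1-HIT | VC []
  [2] addr=0x14b blk=20 s=0: L1-HIT | VC []
  [3] addr=0x14b blk=20 s=0: L1-HIT | VC []
  [4] addr=0x145 blk=20 s=0: L1-HIT | VC []
  [5] addr=0xbf blk=11 s=3: MISS | VC []
  [6] addr=0x14e blk=20 s=0: L1-HIT | VC []
  [7] addr=0x175 blk=23 s=3: MISS | VC [11]
  [8] addr=0x147 blk=20 s=0: L1-HIT | VC [11]
  [9] addr=0xb2 blk=11 s=3: VC-HIT | VC [23]
  [10] addr=0xf6 blk=15 s=3: MISS | VC [23, 11]
  [11] addr=0x143 blk=20 s=0: L1-HIT | VC [23, 11]
  [12] addr=0x74 blk=7 s=3: MISS | VC [23, 11, 15]
  [13] addr=0xb8 blk=11 s=3: VC-HIT | VC [23, 7, 15]
  [14] addr=0x70 blk=7 s=3: VC-HIT | VC [23, 11, 15]

MISSES = 5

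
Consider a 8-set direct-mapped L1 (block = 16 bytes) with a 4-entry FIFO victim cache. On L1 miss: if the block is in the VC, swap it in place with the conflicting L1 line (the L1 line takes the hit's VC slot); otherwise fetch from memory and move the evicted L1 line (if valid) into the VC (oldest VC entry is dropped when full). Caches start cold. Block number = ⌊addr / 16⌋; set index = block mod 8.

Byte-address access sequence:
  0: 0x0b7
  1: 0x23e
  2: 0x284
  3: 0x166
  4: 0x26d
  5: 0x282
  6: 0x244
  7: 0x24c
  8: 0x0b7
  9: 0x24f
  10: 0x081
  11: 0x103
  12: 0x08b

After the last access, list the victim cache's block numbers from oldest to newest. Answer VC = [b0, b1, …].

0: 0xb7 (blk 11, set 3) → MISS  vc=[]
1: 0x23e (blk 35, set 3) → MISS  vc=[11]
2: 0x284 (blk 40, set 0) → MISS  vc=[11]
3: 0x166 (blk 22, set 6) → MISS  vc=[11]
4: 0x26d (blk 38, set 6) → MISS  vc=[11, 22]
5: 0x282 (blk 40, set 0) → L1-HIT  vc=[11, 22]
6: 0x244 (blk 36, set 4) → MISS  vc=[11, 22]
7: 0x24c (blk 36, set 4) → L1-HIT  vc=[11, 22]
8: 0xb7 (blk 11, set 3) → VC-HIT  vc=[35, 22]
9: 0x24f (blk 36, set 4) → L1-HIT  vc=[35, 22]
10: 0x81 (blk 8, set 0) → MISS  vc=[35, 22, 40]
11: 0x103 (blk 16, set 0) → MISS  vc=[35, 22, 40, 8]
12: 0x8b (blk 8, set 0) → VC-HIT  vc=[35, 22, 40, 16]

VC = [35, 22, 40, 16]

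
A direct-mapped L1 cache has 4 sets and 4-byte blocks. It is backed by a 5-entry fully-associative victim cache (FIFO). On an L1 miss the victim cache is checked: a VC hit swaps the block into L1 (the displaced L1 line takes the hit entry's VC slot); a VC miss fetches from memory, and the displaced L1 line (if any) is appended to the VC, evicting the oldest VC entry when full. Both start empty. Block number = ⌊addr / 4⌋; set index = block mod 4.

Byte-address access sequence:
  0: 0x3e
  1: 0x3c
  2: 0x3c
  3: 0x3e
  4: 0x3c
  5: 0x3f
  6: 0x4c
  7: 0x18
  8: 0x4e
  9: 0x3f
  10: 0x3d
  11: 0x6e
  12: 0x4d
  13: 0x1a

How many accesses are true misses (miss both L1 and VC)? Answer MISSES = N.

  [0] addr=0x3e blk=15 s=3: MISS | VC []
  [1] addr=0x3c blk=15 s=3: L1-HIT | VC []
  [2] addr=0x3c blk=15 s=3: L1-HIT | VC []
  [3] addr=0x3e blk=15 s=3: L1-HIT | VC []
  [4] addr=0x3c blk=15 s=3: L1-HIT | VC []
  [5] addr=0x3f blk=15 s=3: L1-HIT | VC []
  [6] addr=0x4c blk=19 s=3: MISS | VC [15]
  [7] addr=0x18 blk=6 s=2: MISS | VC [15]
  [8] addr=0x4e blk=19 s=3: L1-HIT | VC [15]
  [9] addr=0x3f blk=15 s=3: VC-HIT | VC [19]
  [10] addr=0x3d blk=15 s=3: L1-HIT | VC [19]
  [11] addr=0x6e blk=27 s=3: MISS | VC [19, 15]
  [12] addr=0x4d blk=19 s=3: VC-HIT | VC [27, 15]
  [13] addr=0x1a blk=6 s=2: L1-HIT | VC [27, 15]

MISSES = 4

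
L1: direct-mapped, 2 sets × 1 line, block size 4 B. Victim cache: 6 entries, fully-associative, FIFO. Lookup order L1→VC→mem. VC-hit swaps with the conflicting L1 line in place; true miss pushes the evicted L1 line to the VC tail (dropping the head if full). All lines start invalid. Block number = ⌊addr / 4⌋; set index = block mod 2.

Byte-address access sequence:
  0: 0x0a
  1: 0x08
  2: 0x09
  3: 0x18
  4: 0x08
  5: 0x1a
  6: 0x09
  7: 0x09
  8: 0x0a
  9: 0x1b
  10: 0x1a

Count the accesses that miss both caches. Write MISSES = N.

0: 0xa (blk 2, set 0) → MISS  vc=[]
1: 0x8 (blk 2, set 0) → L1-HIT  vc=[]
2: 0x9 (blk 2, set 0) → L1-HIT  vc=[]
3: 0x18 (blk 6, set 0) → MISS  vc=[2]
4: 0x8 (blk 2, set 0) → VC-HIT  vc=[6]
5: 0x1a (blk 6, set 0) → VC-HIT  vc=[2]
6: 0x9 (blk 2, set 0) → VC-HIT  vc=[6]
7: 0x9 (blk 2, set 0) → L1-HIT  vc=[6]
8: 0xa (blk 2, set 0) → L1-HIT  vc=[6]
9: 0x1b (blk 6, set 0) → VC-HIT  vc=[2]
10: 0x1a (blk 6, set 0) → L1-HIT  vc=[2]

MISSES = 2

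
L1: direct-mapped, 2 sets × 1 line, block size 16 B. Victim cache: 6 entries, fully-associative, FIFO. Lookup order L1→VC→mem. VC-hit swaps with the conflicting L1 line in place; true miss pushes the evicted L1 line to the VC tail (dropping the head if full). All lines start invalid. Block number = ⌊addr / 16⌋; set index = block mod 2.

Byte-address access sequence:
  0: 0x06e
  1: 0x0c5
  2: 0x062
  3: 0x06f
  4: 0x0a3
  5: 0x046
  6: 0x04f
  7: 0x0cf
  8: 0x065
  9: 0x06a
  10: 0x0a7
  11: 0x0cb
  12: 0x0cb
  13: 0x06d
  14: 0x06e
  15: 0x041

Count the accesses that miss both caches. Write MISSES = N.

MISSES = 4

0: 0x6e (blk 6, set 0) → MISS  vc=[]
1: 0xc5 (blk 12, set 0) → MISS  vc=[6]
2: 0x62 (blk 6, set 0) → VC-HIT  vc=[12]
3: 0x6f (blk 6, set 0) → L1-HIT  vc=[12]
4: 0xa3 (blk 10, set 0) → MISS  vc=[12, 6]
5: 0x46 (blk 4, set 0) → MISS  vc=[12, 6, 10]
6: 0x4f (blk 4, set 0) → L1-HIT  vc=[12, 6, 10]
7: 0xcf (blk 12, set 0) → VC-HIT  vc=[4, 6, 10]
8: 0x65 (blk 6, set 0) → VC-HIT  vc=[4, 12, 10]
9: 0x6a (blk 6, set 0) → L1-HIT  vc=[4, 12, 10]
10: 0xa7 (blk 10, set 0) → VC-HIT  vc=[4, 12, 6]
11: 0xcb (blk 12, set 0) → VC-HIT  vc=[4, 10, 6]
12: 0xcb (blk 12, set 0) → L1-HIT  vc=[4, 10, 6]
13: 0x6d (blk 6, set 0) → VC-HIT  vc=[4, 10, 12]
14: 0x6e (blk 6, set 0) → L1-HIT  vc=[4, 10, 12]
15: 0x41 (blk 4, set 0) → VC-HIT  vc=[6, 10, 12]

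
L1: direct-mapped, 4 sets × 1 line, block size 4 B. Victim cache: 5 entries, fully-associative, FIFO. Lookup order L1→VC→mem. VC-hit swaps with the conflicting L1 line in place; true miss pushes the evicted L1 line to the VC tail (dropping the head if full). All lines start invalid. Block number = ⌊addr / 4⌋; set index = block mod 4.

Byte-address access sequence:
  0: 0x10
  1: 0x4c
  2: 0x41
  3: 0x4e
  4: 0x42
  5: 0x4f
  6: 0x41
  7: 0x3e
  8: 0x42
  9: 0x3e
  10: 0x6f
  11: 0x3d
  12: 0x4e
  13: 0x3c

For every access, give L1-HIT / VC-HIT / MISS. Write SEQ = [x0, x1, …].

SEQ = [MISS, MISS, MISS, L1-HIT, L1-HIT, L1-HIT, L1-HIT, MISS, L1-HIT, L1-HIT, MISS, VC-HIT, VC-HIT, VC-HIT]

0: 0x10 (blk 4, set 0) → MISS  vc=[]
1: 0x4c (blk 19, set 3) → MISS  vc=[]
2: 0x41 (blk 16, set 0) → MISS  vc=[4]
3: 0x4e (blk 19, set 3) → L1-HIT  vc=[4]
4: 0x42 (blk 16, set 0) → L1-HIT  vc=[4]
5: 0x4f (blk 19, set 3) → L1-HIT  vc=[4]
6: 0x41 (blk 16, set 0) → L1-HIT  vc=[4]
7: 0x3e (blk 15, set 3) → MISS  vc=[4, 19]
8: 0x42 (blk 16, set 0) → L1-HIT  vc=[4, 19]
9: 0x3e (blk 15, set 3) → L1-HIT  vc=[4, 19]
10: 0x6f (blk 27, set 3) → MISS  vc=[4, 19, 15]
11: 0x3d (blk 15, set 3) → VC-HIT  vc=[4, 19, 27]
12: 0x4e (blk 19, set 3) → VC-HIT  vc=[4, 15, 27]
13: 0x3c (blk 15, set 3) → VC-HIT  vc=[4, 19, 27]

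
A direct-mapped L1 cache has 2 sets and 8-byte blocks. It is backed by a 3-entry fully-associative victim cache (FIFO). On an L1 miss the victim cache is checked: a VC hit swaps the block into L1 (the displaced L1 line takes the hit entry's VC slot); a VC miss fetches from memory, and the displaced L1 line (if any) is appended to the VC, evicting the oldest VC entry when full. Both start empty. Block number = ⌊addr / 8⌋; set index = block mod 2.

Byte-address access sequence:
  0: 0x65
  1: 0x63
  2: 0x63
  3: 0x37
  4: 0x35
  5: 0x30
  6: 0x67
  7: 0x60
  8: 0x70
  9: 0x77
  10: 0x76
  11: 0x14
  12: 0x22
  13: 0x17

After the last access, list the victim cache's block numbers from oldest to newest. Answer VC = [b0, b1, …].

#0 0x65→b12/s0 MISS; vc=[]
#1 0x63→b12/s0 L1-HIT; vc=[]
#2 0x63→b12/s0 L1-HIT; vc=[]
#3 0x37→b6/s0 MISS; vc=[12]
#4 0x35→b6/s0 L1-HIT; vc=[12]
#5 0x30→b6/s0 L1-HIT; vc=[12]
#6 0x67→b12/s0 VC-HIT; vc=[6]
#7 0x60→b12/s0 L1-HIT; vc=[6]
#8 0x70→b14/s0 MISS; vc=[6,12]
#9 0x77→b14/s0 L1-HIT; vc=[6,12]
#10 0x76→b14/s0 L1-HIT; vc=[6,12]
#11 0x14→b2/s0 MISS; vc=[6,12,14]
#12 0x22→b4/s0 MISS; vc=[12,14,2]
#13 0x17→b2/s0 VC-HIT; vc=[12,14,4]

VC = [12, 14, 4]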